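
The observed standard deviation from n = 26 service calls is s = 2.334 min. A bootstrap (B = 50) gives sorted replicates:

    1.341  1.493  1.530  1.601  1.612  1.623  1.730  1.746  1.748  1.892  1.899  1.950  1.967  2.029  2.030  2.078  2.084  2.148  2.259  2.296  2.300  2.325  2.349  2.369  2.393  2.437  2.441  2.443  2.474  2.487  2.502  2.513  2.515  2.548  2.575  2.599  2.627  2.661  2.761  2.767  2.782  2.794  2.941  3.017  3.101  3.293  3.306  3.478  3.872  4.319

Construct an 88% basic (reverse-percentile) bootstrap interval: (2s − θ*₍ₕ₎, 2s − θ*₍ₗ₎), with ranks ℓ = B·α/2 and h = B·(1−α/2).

(1.362, 3.138)

Percentile endpoints at ranks 3 and 47: θ*₍3₎ = 1.530, θ*₍47₎ = 3.306.
Basic interval reflects these around s:
  lower = 2 × 2.334 − 3.306 = 1.362
  upper = 2 × 2.334 − 1.530 = 3.138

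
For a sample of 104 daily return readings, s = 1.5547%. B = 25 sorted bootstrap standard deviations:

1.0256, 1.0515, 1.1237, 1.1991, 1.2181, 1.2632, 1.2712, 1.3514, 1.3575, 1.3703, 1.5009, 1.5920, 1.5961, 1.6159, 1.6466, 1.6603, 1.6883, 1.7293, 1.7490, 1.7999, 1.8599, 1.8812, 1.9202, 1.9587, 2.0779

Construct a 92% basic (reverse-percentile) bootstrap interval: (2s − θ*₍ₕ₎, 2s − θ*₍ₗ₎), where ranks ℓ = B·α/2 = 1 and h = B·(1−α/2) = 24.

Percentile endpoints at ranks 1 and 24: θ*₍1₎ = 1.0256, θ*₍24₎ = 1.9587.
Basic interval reflects these around s:
  lower = 2 × 1.5547 − 1.9587 = 1.1507
  upper = 2 × 1.5547 − 1.0256 = 2.0838

(1.1507, 2.0838)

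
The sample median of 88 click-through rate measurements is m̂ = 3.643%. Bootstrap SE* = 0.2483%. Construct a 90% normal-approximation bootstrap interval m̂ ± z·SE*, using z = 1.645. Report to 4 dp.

(3.2345, 4.0515)

Margin = 1.645 × 0.2483 = 0.40845
Interval: 3.643 ± 0.40845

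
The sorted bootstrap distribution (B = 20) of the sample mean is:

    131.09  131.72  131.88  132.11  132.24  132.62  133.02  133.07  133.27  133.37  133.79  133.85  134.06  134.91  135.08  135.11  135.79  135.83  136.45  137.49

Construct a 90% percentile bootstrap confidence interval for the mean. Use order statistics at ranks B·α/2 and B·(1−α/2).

α = 0.10; lower rank = 20 × 0.050 = 1; upper rank = 20 × 0.950 = 19.
The 1st smallest replicate is 131.09; the 19th is 136.45.

(131.09, 136.45)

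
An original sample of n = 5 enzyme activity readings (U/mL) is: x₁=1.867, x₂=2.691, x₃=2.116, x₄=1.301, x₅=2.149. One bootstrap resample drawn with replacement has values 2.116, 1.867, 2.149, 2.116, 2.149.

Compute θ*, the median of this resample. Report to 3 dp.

θ* = 2.116

Sorted: 1.867, 2.116, 2.116, 2.149, 2.149
Median = middle value = 2.116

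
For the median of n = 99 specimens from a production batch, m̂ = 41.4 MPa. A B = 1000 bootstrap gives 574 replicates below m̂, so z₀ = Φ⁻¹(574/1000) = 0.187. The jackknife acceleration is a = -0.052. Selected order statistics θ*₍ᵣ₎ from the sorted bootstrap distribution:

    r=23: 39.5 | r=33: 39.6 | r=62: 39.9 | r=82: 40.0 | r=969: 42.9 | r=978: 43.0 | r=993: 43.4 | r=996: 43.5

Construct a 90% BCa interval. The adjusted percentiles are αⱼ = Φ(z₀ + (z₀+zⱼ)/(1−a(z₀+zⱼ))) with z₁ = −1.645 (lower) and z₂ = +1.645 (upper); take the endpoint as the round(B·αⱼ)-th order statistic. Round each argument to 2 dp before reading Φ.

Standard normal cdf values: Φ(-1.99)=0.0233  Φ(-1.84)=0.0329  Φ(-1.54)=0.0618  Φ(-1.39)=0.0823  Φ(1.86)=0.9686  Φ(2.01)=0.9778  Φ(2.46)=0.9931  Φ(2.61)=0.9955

(40.0, 42.9)

Lower: z₀ + z₁ = 0.187 + (-1.645) = -1.458; 1 − a(z₀+z₁) = 1 − (-0.052)(-1.458) = 0.9242; argument = 0.187 + (-1.458)/0.9242 = -1.3906 → -1.39.
α₁ = Φ(-1.39) = 0.0823; rank = round(1000 × 0.0823) = 82; θ*₍82₎ = 40.0.
Upper: z₀ + z₂ = 1.832; 1 − a(z₀+z₂) = 1.0953; argument = 1.8597 → 1.86; α₂ = 0.9686; rank = 969; θ*₍969₎ = 42.9.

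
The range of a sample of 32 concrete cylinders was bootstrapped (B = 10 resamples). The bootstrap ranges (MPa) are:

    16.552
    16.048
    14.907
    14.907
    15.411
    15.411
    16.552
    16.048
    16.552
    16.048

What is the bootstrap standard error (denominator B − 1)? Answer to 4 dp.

Bootstrap SE is the standard deviation of the 10 replicate ranges.
Mean of replicates: (16.552 + 16.048 + 14.907 + 14.907 + 15.411 + 15.411 + 16.552 + 16.048 + 16.552 + 16.048) / 10 = 158.43600 / 10 = 15.84360
Sum of squared deviations: (+0.70840)² + (+0.20440)² + (−0.93660)² + (−0.93660)² + (−0.43260)² + (−0.43260)² + (+0.70840)² + (+0.20440)² + (+0.70840)² + (+0.20440)² = 3.75955
Variance = 3.75955 / 9 = 0.41773
SE* = √0.41773

SE* = 0.6463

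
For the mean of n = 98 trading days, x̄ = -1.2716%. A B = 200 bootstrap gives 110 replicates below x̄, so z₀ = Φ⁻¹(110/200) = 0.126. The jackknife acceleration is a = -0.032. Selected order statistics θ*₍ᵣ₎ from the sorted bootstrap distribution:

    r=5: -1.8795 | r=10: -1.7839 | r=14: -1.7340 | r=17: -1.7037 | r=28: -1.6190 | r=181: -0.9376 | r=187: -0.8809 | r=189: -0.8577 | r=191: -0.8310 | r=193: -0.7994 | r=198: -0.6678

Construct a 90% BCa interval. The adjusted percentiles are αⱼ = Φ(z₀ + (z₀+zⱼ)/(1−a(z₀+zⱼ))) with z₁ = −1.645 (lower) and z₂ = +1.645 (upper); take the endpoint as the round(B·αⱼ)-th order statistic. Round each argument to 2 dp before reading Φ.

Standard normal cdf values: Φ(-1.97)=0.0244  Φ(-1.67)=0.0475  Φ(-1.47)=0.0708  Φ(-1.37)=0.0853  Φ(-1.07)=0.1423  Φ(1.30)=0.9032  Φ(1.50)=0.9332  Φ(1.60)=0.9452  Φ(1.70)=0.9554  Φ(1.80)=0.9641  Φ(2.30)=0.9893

(-1.7340, -0.7994)

Lower: z₀ + z₁ = 0.126 + (-1.645) = -1.519; 1 − a(z₀+z₁) = 1 − (-0.032)(-1.519) = 0.9514; argument = 0.126 + (-1.519)/0.9514 = -1.4706 → -1.47.
α₁ = Φ(-1.47) = 0.0708; rank = round(200 × 0.0708) = 14; θ*₍14₎ = -1.7340.
Upper: z₀ + z₂ = 1.771; 1 − a(z₀+z₂) = 1.0567; argument = 1.8020 → 1.80; α₂ = 0.9641; rank = 193; θ*₍193₎ = -0.7994.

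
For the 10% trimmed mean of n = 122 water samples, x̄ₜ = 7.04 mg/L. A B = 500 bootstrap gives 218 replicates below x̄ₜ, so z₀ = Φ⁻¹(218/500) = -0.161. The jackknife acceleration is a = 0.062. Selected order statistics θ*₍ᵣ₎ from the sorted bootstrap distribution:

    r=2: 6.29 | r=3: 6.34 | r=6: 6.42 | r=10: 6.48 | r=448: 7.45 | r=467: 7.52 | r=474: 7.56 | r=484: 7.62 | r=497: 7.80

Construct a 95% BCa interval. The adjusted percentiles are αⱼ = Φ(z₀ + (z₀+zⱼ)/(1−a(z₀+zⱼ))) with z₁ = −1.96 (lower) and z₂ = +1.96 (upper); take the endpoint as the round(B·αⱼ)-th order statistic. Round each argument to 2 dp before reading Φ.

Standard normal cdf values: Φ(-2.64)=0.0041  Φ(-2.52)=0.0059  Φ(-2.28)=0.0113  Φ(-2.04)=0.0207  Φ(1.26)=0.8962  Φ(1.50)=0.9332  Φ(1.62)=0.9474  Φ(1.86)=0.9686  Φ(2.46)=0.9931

Lower: z₀ + z₁ = -0.161 + (-1.960) = -2.121; 1 − a(z₀+z₁) = 1 − (0.062)(-2.121) = 1.1315; argument = -0.161 + (-2.121)/1.1315 = -2.0355 → -2.04.
α₁ = Φ(-2.04) = 0.0207; rank = round(500 × 0.0207) = 10; θ*₍10₎ = 6.48.
Upper: z₀ + z₂ = 1.799; 1 − a(z₀+z₂) = 0.8885; argument = 1.8638 → 1.86; α₂ = 0.9686; rank = 484; θ*₍484₎ = 7.62.

(6.48, 7.62)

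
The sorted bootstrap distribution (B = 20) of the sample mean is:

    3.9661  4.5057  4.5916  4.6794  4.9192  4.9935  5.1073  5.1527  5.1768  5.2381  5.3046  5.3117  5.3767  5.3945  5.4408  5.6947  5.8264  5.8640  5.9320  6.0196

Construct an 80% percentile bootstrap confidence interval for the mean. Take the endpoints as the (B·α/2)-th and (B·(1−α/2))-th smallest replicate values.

α = 0.20; lower rank = 20 × 0.100 = 2; upper rank = 20 × 0.900 = 18.
The 2nd smallest replicate is 4.5057; the 18th is 5.8640.

(4.5057, 5.8640)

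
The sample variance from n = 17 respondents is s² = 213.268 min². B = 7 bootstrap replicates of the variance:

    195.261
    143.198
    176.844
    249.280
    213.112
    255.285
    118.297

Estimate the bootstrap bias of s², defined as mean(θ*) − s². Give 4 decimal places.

bias = −20.2284

mean(θ*) = (195.261 + 143.198 + 176.844 + 249.280 + 213.112 + 255.285 + 118.297) / 7 = 193.03957
bias = 193.03957 − 213.268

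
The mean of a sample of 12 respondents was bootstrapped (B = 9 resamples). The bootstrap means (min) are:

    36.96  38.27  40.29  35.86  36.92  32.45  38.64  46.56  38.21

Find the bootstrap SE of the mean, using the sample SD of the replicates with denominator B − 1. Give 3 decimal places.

SE* = 3.810

Bootstrap SE is the standard deviation of the 9 replicate means.
Mean of replicates: (36.96 + 38.27 + 40.29 + 35.86 + 36.92 + 32.45 + 38.64 + 46.56 + 38.21) / 9 = 344.1600 / 9 = 38.2400
Sum of squared deviations: (−1.2800)² + (+0.0300)² + (+2.0500)² + (−2.3800)² + (−1.3200)² + (−5.7900)² + (+0.4000)² + (+8.3200)² + (−0.0300)² = 116.1560
Variance = 116.1560 / 8 = 14.5195
SE* = √14.5195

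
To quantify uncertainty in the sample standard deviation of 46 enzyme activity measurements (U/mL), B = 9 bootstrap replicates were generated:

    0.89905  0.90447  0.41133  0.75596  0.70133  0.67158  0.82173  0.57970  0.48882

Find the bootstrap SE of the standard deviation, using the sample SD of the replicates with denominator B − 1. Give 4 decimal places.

Bootstrap SE is the standard deviation of the 9 replicate standard deviations.
Mean of replicates: (0.89905 + 0.90447 + 0.41133 + 0.75596 + 0.70133 + 0.67158 + 0.82173 + 0.57970 + 0.48882) / 9 = 6.233970 / 9 = 0.692663
Sum of squared deviations: (+0.206387)² + (+0.211807)² + (−0.281333)² + (+0.063297)² + (+0.008667)² + (−0.021083)² + (+0.129067)² + (−0.112963)² + (−0.203843)² = 0.242103
Variance = 0.242103 / 8 = 0.030263
SE* = √0.030263

SE* = 0.1740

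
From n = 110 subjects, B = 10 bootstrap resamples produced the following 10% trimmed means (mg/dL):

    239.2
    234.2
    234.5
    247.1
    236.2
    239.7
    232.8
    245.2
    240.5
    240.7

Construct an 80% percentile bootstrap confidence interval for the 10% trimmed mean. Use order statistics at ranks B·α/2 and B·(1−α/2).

Sorted replicates: 232.8, 234.2, 234.5, 236.2, 239.2, 239.7, 240.5, 240.7, 245.2, 247.1
α = 0.20; lower rank = 10 × 0.100 = 1; upper rank = 10 × 0.900 = 9.
The 1st smallest replicate is 232.8; the 9th is 245.2.

(232.8, 245.2)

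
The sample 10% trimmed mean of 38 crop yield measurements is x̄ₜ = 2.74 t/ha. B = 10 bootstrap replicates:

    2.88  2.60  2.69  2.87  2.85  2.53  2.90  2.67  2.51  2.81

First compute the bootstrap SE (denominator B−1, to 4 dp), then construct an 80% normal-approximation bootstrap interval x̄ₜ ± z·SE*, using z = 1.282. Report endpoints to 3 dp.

(2.548, 2.932)

Mean of replicates = 2.7310; sum of squared deviations = 0.2023; SE* = √(0.2023/9) = 0.1499
Margin = 1.282 × 0.1499 = 0.1922
Interval: 2.74 ± 0.1922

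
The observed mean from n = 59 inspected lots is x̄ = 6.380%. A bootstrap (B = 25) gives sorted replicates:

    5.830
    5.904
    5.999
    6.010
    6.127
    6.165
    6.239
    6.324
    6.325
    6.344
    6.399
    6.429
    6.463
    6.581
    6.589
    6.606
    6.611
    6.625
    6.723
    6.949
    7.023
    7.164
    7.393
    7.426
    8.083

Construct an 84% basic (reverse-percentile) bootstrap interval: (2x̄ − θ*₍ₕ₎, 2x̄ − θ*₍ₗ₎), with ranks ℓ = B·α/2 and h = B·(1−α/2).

(5.367, 6.856)

Percentile endpoints at ranks 2 and 23: θ*₍2₎ = 5.904, θ*₍23₎ = 7.393.
Basic interval reflects these around x̄:
  lower = 2 × 6.380 − 7.393 = 5.367
  upper = 2 × 6.380 − 5.904 = 6.856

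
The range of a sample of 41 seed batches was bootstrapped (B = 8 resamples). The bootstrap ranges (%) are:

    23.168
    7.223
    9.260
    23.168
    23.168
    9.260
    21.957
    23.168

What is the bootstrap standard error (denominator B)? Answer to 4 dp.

Bootstrap SE is the standard deviation of the 8 replicate ranges.
Mean of replicates: (23.168 + 7.223 + 9.260 + 23.168 + 23.168 + 9.260 + 21.957 + 23.168) / 8 = 140.37200 / 8 = 17.54650
Sum of squared deviations: (+5.62150)² + (−10.32350)² + (−8.28650)² + (+5.62150)² + (+5.62150)² + (−8.28650)² + (+4.41050)² + (+5.62150)² = 389.76438
Variance = 389.76438 / 8 = 48.72055
SE* = √48.72055

SE* = 6.9800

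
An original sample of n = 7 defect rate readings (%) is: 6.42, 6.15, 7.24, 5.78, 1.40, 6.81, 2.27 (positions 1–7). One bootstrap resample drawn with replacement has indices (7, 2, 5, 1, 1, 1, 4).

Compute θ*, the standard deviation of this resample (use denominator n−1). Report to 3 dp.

θ* = 2.175

Resample values: 2.27, 6.15, 1.40, 6.42, 6.42, 6.42, 5.78.
Mean = 4.9800; sum of squared deviations = 28.3902
s² = 28.3902 / 6 = 4.7317
s = √4.7317 = 2.175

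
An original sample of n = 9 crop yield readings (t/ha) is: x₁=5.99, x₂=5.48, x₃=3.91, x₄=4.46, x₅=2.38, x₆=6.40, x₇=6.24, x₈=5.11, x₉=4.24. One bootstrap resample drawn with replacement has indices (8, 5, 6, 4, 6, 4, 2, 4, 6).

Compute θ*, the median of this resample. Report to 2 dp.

θ* = 5.11

Resample values: 5.11, 2.38, 6.40, 4.46, 6.40, 4.46, 5.48, 4.46, 6.40.
Sorted: 2.38, 4.46, 4.46, 4.46, 5.11, 5.48, 6.40, 6.40, 6.40
Median = middle value = 5.11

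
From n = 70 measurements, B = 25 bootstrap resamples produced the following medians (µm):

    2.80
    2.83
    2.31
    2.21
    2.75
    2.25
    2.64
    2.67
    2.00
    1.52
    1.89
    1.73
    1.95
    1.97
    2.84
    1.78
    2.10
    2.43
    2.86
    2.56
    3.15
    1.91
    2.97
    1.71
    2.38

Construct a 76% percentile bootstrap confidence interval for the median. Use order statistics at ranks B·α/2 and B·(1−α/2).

(1.73, 2.84)

Sorted replicates: 1.52, 1.71, 1.73, 1.78, 1.89, 1.91, 1.95, 1.97, 2.00, 2.10, 2.21, 2.25, 2.31, 2.38, 2.43, 2.56, 2.64, 2.67, 2.75, 2.80, 2.83, 2.84, 2.86, 2.97, 3.15
α = 0.24; lower rank = 25 × 0.120 = 3; upper rank = 25 × 0.880 = 22.
The 3rd smallest replicate is 1.73; the 22nd is 2.84.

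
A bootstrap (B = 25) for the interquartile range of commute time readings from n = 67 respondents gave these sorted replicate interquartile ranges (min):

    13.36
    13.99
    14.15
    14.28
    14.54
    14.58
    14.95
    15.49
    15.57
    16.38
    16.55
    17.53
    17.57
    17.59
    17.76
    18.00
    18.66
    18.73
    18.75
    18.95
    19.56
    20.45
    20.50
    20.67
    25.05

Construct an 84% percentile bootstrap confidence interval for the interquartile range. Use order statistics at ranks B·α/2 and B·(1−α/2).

α = 0.16; lower rank = 25 × 0.080 = 2; upper rank = 25 × 0.920 = 23.
The 2nd smallest replicate is 13.99; the 23rd is 20.50.

(13.99, 20.50)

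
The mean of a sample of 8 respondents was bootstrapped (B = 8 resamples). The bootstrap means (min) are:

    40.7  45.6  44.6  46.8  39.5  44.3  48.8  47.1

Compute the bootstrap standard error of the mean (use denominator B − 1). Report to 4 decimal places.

SE* = 3.1847

Bootstrap SE is the standard deviation of the 8 replicate means.
Mean of replicates: (40.7 + 45.6 + 44.6 + 46.8 + 39.5 + 44.3 + 48.8 + 47.1) / 8 = 357.40000 / 8 = 44.67500
Sum of squared deviations: (−3.97500)² + (+0.92500)² + (−0.07500)² + (+2.12500)² + (−5.17500)² + (−0.37500)² + (+4.12500)² + (+2.42500)² = 70.99500
Variance = 70.99500 / 7 = 10.14214
SE* = √10.14214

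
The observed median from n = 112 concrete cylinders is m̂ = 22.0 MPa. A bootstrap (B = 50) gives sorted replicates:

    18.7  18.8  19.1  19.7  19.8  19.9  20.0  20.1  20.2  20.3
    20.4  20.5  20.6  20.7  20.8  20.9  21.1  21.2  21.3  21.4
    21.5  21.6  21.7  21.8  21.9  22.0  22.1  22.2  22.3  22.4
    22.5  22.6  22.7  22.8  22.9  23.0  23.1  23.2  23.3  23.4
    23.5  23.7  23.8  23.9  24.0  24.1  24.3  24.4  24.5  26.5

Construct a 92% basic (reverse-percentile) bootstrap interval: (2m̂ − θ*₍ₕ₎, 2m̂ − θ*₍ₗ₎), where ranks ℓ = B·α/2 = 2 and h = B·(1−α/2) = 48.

(19.6, 25.2)

Percentile endpoints at ranks 2 and 48: θ*₍2₎ = 18.8, θ*₍48₎ = 24.4.
Basic interval reflects these around m̂:
  lower = 2 × 22.0 − 24.4 = 19.6
  upper = 2 × 22.0 − 18.8 = 25.2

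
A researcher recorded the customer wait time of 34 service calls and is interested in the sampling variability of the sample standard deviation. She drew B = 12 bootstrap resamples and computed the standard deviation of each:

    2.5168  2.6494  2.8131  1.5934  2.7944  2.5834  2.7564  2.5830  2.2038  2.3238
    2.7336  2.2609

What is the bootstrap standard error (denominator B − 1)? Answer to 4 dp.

SE* = 0.3486

Bootstrap SE is the standard deviation of the 12 replicate standard deviations.
Mean of replicates: (2.5168 + 2.6494 + 2.8131 + 1.5934 + 2.7944 + 2.5834 + 2.7564 + 2.5830 + 2.2038 + 2.3238 + 2.7336 + 2.2609) / 12 = 29.81200 / 12 = 2.48433
Sum of squared deviations: (+0.03247)² + (+0.16507)² + (+0.32877)² + (−0.89093)² + (+0.31007)² + (+0.09907)² + (+0.27207)² + (+0.09867)² + (−0.28053)² + (−0.16053)² + (+0.24927)² + (−0.22343)² = 1.33639
Variance = 1.33639 / 11 = 0.12149
SE* = √0.12149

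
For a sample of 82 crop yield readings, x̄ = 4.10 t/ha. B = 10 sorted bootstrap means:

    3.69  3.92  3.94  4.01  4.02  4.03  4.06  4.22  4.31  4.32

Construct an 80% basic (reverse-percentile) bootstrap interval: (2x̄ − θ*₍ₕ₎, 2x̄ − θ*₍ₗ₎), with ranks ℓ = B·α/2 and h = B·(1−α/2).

(3.89, 4.51)

Percentile endpoints at ranks 1 and 9: θ*₍1₎ = 3.69, θ*₍9₎ = 4.31.
Basic interval reflects these around x̄:
  lower = 2 × 4.10 − 4.31 = 3.89
  upper = 2 × 4.10 − 3.69 = 4.51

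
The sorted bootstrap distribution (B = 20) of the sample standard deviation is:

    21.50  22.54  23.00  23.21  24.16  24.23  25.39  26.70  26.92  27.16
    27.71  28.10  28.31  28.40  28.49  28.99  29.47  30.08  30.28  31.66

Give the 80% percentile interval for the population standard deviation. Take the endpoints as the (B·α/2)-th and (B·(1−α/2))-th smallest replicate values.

α = 0.20; lower rank = 20 × 0.100 = 2; upper rank = 20 × 0.900 = 18.
The 2nd smallest replicate is 22.54; the 18th is 30.08.

(22.54, 30.08)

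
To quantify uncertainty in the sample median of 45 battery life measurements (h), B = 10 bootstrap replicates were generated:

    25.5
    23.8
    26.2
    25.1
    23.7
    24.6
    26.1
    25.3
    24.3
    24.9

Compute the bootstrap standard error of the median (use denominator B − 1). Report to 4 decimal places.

SE* = 0.8670

Bootstrap SE is the standard deviation of the 10 replicate medians.
Mean of replicates: (25.5 + 23.8 + 26.2 + 25.1 + 23.7 + 24.6 + 26.1 + 25.3 + 24.3 + 24.9) / 10 = 249.50000 / 10 = 24.95000
Sum of squared deviations: (+0.55000)² + (−1.15000)² + (+1.25000)² + (+0.15000)² + (−1.25000)² + (−0.35000)² + (+1.15000)² + (+0.35000)² + (−0.65000)² + (−0.05000)² = 6.76500
Variance = 6.76500 / 9 = 0.75167
SE* = √0.75167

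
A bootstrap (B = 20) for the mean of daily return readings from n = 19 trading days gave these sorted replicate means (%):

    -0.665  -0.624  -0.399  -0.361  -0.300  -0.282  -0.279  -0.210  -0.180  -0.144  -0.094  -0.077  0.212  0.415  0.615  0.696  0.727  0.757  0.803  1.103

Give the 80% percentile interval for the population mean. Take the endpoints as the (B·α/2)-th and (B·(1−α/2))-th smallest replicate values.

(-0.624, 0.757)

α = 0.20; lower rank = 20 × 0.100 = 2; upper rank = 20 × 0.900 = 18.
The 2nd smallest replicate is -0.624; the 18th is 0.757.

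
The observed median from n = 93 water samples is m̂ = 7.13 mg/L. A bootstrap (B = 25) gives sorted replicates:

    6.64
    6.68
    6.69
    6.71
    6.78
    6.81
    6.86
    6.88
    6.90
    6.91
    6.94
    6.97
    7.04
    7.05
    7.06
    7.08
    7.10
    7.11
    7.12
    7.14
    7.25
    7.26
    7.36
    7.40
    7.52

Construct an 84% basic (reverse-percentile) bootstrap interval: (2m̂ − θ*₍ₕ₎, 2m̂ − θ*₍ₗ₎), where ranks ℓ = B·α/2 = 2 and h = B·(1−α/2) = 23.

Percentile endpoints at ranks 2 and 23: θ*₍2₎ = 6.68, θ*₍23₎ = 7.36.
Basic interval reflects these around m̂:
  lower = 2 × 7.13 − 7.36 = 6.90
  upper = 2 × 7.13 − 6.68 = 7.58

(6.90, 7.58)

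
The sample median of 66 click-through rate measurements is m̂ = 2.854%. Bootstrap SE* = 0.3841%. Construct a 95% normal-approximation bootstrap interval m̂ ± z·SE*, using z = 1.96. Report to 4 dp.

Margin = 1.96 × 0.3841 = 0.75284
Interval: 2.854 ± 0.75284

(2.1012, 3.6068)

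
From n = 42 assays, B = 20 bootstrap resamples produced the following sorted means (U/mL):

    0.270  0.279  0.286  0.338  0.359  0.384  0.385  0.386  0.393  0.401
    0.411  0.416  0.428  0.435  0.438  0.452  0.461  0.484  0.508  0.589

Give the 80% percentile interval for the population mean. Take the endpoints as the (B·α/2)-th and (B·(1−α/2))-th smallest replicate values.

(0.279, 0.484)

α = 0.20; lower rank = 20 × 0.100 = 2; upper rank = 20 × 0.900 = 18.
The 2nd smallest replicate is 0.279; the 18th is 0.484.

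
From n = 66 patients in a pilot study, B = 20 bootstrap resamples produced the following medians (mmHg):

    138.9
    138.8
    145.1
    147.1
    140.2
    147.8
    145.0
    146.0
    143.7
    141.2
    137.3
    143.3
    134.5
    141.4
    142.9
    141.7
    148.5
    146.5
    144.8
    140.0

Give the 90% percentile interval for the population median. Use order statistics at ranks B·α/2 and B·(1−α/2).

Sorted replicates: 134.5, 137.3, 138.8, 138.9, 140.0, 140.2, 141.2, 141.4, 141.7, 142.9, 143.3, 143.7, 144.8, 145.0, 145.1, 146.0, 146.5, 147.1, 147.8, 148.5
α = 0.10; lower rank = 20 × 0.050 = 1; upper rank = 20 × 0.950 = 19.
The 1st smallest replicate is 134.5; the 19th is 147.8.

(134.5, 147.8)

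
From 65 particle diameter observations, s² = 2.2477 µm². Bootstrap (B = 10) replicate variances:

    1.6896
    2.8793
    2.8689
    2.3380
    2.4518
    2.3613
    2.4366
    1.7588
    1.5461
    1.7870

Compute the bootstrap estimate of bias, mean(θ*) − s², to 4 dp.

bias = −0.0360

mean(θ*) = (1.6896 + 2.8793 + 2.8689 + 2.3380 + 2.4518 + 2.3613 + 2.4366 + 1.7588 + 1.5461 + 1.7870) / 10 = 2.21174
bias = 2.21174 − 2.2477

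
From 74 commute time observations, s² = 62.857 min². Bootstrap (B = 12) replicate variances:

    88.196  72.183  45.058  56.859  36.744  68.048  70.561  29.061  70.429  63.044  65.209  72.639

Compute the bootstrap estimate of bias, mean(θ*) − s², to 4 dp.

mean(θ*) = (88.196 + 72.183 + 45.058 + 56.859 + 36.744 + 68.048 + 70.561 + 29.061 + 70.429 + 63.044 + 65.209 + 72.639) / 12 = 61.50258
bias = 61.50258 − 62.857

bias = −1.3544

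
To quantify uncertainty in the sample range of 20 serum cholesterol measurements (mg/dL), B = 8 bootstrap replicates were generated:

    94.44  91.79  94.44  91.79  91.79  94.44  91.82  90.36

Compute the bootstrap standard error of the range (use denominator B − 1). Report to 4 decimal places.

SE* = 1.5924

Bootstrap SE is the standard deviation of the 8 replicate ranges.
Mean of replicates: (94.44 + 91.79 + 94.44 + 91.79 + 91.79 + 94.44 + 91.82 + 90.36) / 8 = 740.87000 / 8 = 92.60875
Sum of squared deviations: (+1.83125)² + (−0.81875)² + (+1.83125)² + (−0.81875)² + (−0.81875)² + (+1.83125)² + (−0.78875)² + (−2.24875)² = 17.75049
Variance = 17.75049 / 7 = 2.53578
SE* = √2.53578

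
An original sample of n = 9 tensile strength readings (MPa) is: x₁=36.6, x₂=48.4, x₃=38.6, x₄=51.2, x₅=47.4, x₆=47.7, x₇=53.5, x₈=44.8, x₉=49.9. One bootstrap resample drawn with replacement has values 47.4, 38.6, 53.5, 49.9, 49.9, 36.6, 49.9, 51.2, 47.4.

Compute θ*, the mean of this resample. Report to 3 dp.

θ* = 47.156

Mean = (47.4 + 38.6 + 53.5 + 49.9 + 49.9 + 36.6 + 49.9 + 51.2 + 47.4) / 9 = 424.40 / 9 = 47.156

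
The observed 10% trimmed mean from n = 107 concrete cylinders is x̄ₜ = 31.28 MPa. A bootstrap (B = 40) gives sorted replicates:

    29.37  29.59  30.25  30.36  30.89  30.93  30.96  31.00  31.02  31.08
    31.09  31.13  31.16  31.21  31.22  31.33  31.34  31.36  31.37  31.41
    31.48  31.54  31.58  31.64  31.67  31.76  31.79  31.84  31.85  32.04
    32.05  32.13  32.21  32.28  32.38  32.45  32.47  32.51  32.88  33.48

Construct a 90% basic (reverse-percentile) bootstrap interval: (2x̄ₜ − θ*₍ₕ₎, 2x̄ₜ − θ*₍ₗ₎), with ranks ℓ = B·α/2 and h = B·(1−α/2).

(30.05, 32.97)

Percentile endpoints at ranks 2 and 38: θ*₍2₎ = 29.59, θ*₍38₎ = 32.51.
Basic interval reflects these around x̄ₜ:
  lower = 2 × 31.28 − 32.51 = 30.05
  upper = 2 × 31.28 − 29.59 = 32.97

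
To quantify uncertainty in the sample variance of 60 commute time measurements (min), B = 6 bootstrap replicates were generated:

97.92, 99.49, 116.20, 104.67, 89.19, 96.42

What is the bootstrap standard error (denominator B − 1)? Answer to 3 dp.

Bootstrap SE is the standard deviation of the 6 replicate variances.
Mean of replicates: (97.92 + 99.49 + 116.20 + 104.67 + 89.19 + 96.42) / 6 = 603.8900 / 6 = 100.6483
Sum of squared deviations: (−2.7283)² + (−1.1583)² + (+15.5517)² + (+4.0217)² + (−11.4583)² + (−4.2283)² = 415.9859
Variance = 415.9859 / 5 = 83.1972
SE* = √83.1972

SE* = 9.121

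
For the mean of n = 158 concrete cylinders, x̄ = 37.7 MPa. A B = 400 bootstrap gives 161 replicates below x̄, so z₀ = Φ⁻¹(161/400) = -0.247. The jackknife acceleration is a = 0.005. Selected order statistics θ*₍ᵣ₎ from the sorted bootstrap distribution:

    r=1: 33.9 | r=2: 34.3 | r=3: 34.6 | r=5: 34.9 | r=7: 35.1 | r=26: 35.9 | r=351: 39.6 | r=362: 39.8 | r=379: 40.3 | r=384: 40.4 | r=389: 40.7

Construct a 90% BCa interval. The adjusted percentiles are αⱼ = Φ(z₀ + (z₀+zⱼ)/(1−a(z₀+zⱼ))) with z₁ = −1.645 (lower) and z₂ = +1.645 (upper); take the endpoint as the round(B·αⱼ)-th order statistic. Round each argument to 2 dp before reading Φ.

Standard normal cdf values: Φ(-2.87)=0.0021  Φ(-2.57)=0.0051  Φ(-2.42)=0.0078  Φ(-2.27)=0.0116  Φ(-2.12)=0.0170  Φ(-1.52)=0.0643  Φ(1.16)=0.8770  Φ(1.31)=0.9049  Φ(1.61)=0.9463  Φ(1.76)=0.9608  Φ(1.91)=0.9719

Lower: z₀ + z₁ = -0.247 + (-1.645) = -1.892; 1 − a(z₀+z₁) = 1 − (0.005)(-1.892) = 1.0095; argument = -0.247 + (-1.892)/1.0095 = -2.1213 → -2.12.
α₁ = Φ(-2.12) = 0.0170; rank = round(400 × 0.0170) = 7; θ*₍7₎ = 35.1.
Upper: z₀ + z₂ = 1.398; 1 − a(z₀+z₂) = 0.9930; argument = 1.1608 → 1.16; α₂ = 0.8770; rank = 351; θ*₍351₎ = 39.6.

(35.1, 39.6)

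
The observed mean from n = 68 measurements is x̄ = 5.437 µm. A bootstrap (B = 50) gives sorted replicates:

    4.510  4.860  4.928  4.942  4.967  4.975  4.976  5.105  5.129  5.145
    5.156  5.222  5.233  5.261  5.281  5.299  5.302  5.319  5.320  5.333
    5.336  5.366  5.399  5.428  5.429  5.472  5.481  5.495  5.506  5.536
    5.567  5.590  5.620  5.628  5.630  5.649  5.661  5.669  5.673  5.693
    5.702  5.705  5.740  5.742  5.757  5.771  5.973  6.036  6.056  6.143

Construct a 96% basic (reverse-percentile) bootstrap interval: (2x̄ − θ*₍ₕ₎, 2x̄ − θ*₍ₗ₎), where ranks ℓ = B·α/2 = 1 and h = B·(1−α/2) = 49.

(4.818, 6.364)

Percentile endpoints at ranks 1 and 49: θ*₍1₎ = 4.510, θ*₍49₎ = 6.056.
Basic interval reflects these around x̄:
  lower = 2 × 5.437 − 6.056 = 4.818
  upper = 2 × 5.437 − 4.510 = 6.364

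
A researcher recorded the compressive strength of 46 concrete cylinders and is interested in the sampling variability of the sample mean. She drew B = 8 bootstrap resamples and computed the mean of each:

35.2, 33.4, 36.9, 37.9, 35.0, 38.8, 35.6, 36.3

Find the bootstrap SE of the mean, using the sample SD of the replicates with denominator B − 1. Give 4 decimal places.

SE* = 1.7221

Bootstrap SE is the standard deviation of the 8 replicate means.
Mean of replicates: (35.2 + 33.4 + 36.9 + 37.9 + 35.0 + 38.8 + 35.6 + 36.3) / 8 = 289.10000 / 8 = 36.13750
Sum of squared deviations: (−0.93750)² + (−2.73750)² + (+0.76250)² + (+1.76250)² + (−1.13750)² + (+2.66250)² + (−0.53750)² + (+0.16250)² = 20.75875
Variance = 20.75875 / 7 = 2.96554
SE* = √2.96554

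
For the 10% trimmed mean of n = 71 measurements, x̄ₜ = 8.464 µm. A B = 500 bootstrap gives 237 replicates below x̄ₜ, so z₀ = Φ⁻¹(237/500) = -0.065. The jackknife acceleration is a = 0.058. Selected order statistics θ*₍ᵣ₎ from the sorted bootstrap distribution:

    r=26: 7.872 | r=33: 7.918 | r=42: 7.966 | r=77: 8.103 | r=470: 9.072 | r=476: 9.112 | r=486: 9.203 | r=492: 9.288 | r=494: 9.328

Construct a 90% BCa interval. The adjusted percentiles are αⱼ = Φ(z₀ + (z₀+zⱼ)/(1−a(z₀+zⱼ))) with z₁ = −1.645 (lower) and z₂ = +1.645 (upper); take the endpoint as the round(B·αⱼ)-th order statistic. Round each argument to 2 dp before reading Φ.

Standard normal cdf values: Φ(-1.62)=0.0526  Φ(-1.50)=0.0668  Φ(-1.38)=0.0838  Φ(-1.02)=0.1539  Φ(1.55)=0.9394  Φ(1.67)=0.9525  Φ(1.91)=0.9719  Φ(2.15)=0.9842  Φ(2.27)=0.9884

(7.872, 9.112)

Lower: z₀ + z₁ = -0.065 + (-1.645) = -1.710; 1 − a(z₀+z₁) = 1 − (0.058)(-1.710) = 1.0992; argument = -0.065 + (-1.710)/1.0992 = -1.6207 → -1.62.
α₁ = Φ(-1.62) = 0.0526; rank = round(500 × 0.0526) = 26; θ*₍26₎ = 7.872.
Upper: z₀ + z₂ = 1.580; 1 − a(z₀+z₂) = 0.9084; argument = 1.6744 → 1.67; α₂ = 0.9525; rank = 476; θ*₍476₎ = 9.112.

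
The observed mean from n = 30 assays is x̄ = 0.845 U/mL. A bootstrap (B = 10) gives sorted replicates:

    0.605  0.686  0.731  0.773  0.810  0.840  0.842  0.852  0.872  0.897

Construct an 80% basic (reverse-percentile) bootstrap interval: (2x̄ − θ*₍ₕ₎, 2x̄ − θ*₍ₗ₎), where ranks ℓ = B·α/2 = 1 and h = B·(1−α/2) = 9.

(0.818, 1.085)

Percentile endpoints at ranks 1 and 9: θ*₍1₎ = 0.605, θ*₍9₎ = 0.872.
Basic interval reflects these around x̄:
  lower = 2 × 0.845 − 0.872 = 0.818
  upper = 2 × 0.845 − 0.605 = 1.085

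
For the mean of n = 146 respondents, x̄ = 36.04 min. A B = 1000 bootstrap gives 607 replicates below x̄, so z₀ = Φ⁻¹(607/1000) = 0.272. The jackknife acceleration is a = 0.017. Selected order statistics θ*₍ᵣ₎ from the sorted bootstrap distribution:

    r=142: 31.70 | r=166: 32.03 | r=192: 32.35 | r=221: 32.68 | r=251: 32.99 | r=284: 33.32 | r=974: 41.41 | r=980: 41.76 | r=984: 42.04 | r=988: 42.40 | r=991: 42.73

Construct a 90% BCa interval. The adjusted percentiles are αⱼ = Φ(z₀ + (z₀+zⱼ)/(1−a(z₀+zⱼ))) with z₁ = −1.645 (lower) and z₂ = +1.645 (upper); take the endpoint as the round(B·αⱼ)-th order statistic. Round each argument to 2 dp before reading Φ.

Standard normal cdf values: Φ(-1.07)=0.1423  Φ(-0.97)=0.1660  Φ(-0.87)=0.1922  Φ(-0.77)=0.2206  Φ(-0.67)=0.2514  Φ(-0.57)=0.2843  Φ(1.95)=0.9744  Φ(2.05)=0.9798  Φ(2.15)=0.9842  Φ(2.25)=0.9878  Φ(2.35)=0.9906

(31.70, 42.40)

Lower: z₀ + z₁ = 0.272 + (-1.645) = -1.373; 1 − a(z₀+z₁) = 1 − (0.017)(-1.373) = 1.0233; argument = 0.272 + (-1.373)/1.0233 = -1.0697 → -1.07.
α₁ = Φ(-1.07) = 0.1423; rank = round(1000 × 0.1423) = 142; θ*₍142₎ = 31.70.
Upper: z₀ + z₂ = 1.917; 1 − a(z₀+z₂) = 0.9674; argument = 2.2536 → 2.25; α₂ = 0.9878; rank = 988; θ*₍988₎ = 42.40.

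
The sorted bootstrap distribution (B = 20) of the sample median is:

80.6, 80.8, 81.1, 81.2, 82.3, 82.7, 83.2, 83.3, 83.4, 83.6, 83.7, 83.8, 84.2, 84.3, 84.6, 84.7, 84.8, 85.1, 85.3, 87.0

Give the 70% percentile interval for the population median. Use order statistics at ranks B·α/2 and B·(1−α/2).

(81.1, 84.8)

α = 0.30; lower rank = 20 × 0.150 = 3; upper rank = 20 × 0.850 = 17.
The 3rd smallest replicate is 81.1; the 17th is 84.8.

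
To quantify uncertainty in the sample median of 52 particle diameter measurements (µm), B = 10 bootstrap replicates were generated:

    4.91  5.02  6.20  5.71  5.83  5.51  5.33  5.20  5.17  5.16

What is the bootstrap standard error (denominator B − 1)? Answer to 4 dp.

Bootstrap SE is the standard deviation of the 10 replicate medians.
Mean of replicates: (4.91 + 5.02 + 6.20 + 5.71 + 5.83 + 5.51 + 5.33 + 5.20 + 5.17 + 5.16) / 10 = 54.04000 / 10 = 5.40400
Sum of squared deviations: (−0.49400)² + (−0.38400)² + (+0.79600)² + (+0.30600)² + (+0.42600)² + (+0.10600)² + (−0.07400)² + (−0.20400)² + (−0.23400)² + (−0.24400)² = 1.47284
Variance = 1.47284 / 9 = 0.16365
SE* = √0.16365

SE* = 0.4045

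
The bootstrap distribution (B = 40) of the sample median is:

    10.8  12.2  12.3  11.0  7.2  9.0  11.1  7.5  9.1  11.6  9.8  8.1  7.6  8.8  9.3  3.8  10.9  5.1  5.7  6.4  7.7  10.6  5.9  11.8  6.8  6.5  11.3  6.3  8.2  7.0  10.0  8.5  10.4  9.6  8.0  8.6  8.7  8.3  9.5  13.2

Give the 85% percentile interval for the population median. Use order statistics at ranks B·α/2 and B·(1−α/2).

(5.7, 11.8)

Sorted replicates: 3.8, 5.1, 5.7, 5.9, 6.3, 6.4, 6.5, 6.8, 7.0, 7.2, 7.5, 7.6, 7.7, 8.0, 8.1, 8.2, 8.3, 8.5, 8.6, 8.7, 8.8, 9.0, 9.1, 9.3, 9.5, 9.6, 9.8, 10.0, 10.4, 10.6, 10.8, 10.9, 11.0, 11.1, 11.3, 11.6, 11.8, 12.2, 12.3, 13.2
α = 0.15; lower rank = 40 × 0.075 = 3; upper rank = 40 × 0.925 = 37.
The 3rd smallest replicate is 5.7; the 37th is 11.8.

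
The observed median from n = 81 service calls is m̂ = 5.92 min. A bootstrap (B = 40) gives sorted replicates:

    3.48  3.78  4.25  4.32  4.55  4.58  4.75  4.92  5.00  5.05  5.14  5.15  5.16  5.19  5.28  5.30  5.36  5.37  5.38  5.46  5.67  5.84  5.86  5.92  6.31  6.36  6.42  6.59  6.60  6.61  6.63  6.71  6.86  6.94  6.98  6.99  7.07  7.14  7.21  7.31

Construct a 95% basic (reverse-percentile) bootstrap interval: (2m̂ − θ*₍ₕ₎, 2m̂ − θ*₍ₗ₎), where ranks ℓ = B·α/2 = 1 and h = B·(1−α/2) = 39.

Percentile endpoints at ranks 1 and 39: θ*₍1₎ = 3.48, θ*₍39₎ = 7.21.
Basic interval reflects these around m̂:
  lower = 2 × 5.92 − 7.21 = 4.63
  upper = 2 × 5.92 − 3.48 = 8.36

(4.63, 8.36)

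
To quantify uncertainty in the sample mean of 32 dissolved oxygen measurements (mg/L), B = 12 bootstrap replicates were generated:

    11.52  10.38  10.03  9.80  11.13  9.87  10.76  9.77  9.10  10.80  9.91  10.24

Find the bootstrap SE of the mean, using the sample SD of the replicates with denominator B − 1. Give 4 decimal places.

Bootstrap SE is the standard deviation of the 12 replicate means.
Mean of replicates: (11.52 + 10.38 + 10.03 + 9.80 + 11.13 + 9.87 + 10.76 + 9.77 + 9.10 + 10.80 + 9.91 + 10.24) / 12 = 123.31000 / 12 = 10.27583
Sum of squared deviations: (+1.24417)² + (+0.10417)² + (−0.24583)² + (−0.47583)² + (+0.85417)² + (−0.40583)² + (+0.48417)² + (−0.50583)² + (−1.17583)² + (+0.52417)² + (−0.36583)² + (−0.03583)² = 5.02269
Variance = 5.02269 / 11 = 0.45661
SE* = √0.45661

SE* = 0.6757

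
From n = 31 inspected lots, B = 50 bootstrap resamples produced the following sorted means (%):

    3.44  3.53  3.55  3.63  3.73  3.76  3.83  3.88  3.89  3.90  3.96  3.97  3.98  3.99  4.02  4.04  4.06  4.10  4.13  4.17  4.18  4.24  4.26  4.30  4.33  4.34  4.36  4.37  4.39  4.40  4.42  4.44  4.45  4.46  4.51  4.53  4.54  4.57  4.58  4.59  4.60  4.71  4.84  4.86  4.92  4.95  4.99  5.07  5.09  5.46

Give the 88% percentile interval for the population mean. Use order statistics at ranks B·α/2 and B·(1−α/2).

α = 0.12; lower rank = 50 × 0.060 = 3; upper rank = 50 × 0.940 = 47.
The 3rd smallest replicate is 3.55; the 47th is 4.99.

(3.55, 4.99)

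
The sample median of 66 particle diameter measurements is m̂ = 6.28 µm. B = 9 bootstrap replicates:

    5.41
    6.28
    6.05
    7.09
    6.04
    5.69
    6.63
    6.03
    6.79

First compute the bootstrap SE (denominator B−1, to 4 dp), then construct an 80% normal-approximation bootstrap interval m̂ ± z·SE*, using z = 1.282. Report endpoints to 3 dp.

(5.594, 6.966)

Mean of replicates = 6.2233; sum of squared deviations = 2.2878; SE* = √(2.2878/8) = 0.5348
Margin = 1.282 × 0.5348 = 0.6856
Interval: 6.28 ± 0.6856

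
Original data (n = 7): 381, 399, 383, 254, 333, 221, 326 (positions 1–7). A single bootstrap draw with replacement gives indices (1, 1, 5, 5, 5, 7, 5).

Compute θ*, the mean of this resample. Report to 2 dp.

θ* = 345.71

Resample values: 381, 381, 333, 333, 333, 326, 333.
Mean = (381 + 381 + 333 + 333 + 333 + 326 + 333) / 7 = 2420.0 / 7 = 345.71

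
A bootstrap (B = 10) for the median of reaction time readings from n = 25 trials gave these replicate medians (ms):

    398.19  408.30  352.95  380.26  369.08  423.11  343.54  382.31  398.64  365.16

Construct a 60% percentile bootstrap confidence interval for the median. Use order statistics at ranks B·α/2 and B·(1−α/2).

(352.95, 398.64)

Sorted replicates: 343.54, 352.95, 365.16, 369.08, 380.26, 382.31, 398.19, 398.64, 408.30, 423.11
α = 0.40; lower rank = 10 × 0.200 = 2; upper rank = 10 × 0.800 = 8.
The 2nd smallest replicate is 352.95; the 8th is 398.64.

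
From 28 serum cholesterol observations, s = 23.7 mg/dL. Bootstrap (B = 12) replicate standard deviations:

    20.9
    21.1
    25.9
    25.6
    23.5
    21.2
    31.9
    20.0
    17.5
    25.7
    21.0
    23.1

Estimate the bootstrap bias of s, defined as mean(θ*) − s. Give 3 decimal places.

bias = −0.583

mean(θ*) = (20.9 + 21.1 + 25.9 + 25.6 + 23.5 + 21.2 + 31.9 + 20.0 + 17.5 + 25.7 + 21.0 + 23.1) / 12 = 23.1167
bias = 23.1167 − 23.7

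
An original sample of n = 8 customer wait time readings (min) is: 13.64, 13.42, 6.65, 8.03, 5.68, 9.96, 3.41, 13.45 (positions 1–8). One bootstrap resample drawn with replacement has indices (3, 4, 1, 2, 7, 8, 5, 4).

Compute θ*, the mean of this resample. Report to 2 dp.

θ* = 9.04

Resample values: 6.65, 8.03, 13.64, 13.42, 3.41, 13.45, 5.68, 8.03.
Mean = (6.65 + 8.03 + 13.64 + 13.42 + 3.41 + 13.45 + 5.68 + 8.03) / 8 = 72.310 / 8 = 9.04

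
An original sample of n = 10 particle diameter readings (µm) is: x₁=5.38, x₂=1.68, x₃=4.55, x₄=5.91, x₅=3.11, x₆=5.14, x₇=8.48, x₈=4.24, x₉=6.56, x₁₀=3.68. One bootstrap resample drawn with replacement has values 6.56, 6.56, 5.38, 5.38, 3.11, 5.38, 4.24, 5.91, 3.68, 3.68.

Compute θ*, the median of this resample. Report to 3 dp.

Sorted: 3.11, 3.68, 3.68, 4.24, 5.38, 5.38, 5.38, 5.91, 6.56, 6.56
Median = average of the two middle values = 5.380

θ* = 5.380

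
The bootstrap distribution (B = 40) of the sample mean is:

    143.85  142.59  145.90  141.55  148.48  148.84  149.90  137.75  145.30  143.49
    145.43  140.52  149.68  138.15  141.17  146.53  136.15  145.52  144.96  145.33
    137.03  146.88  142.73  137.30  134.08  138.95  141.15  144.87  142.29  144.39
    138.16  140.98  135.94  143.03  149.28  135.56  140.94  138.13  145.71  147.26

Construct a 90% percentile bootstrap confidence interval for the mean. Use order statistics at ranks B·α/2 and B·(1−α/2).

Sorted replicates: 134.08, 135.56, 135.94, 136.15, 137.03, 137.30, 137.75, 138.13, 138.15, 138.16, 138.95, 140.52, 140.94, 140.98, 141.15, 141.17, 141.55, 142.29, 142.59, 142.73, 143.03, 143.49, 143.85, 144.39, 144.87, 144.96, 145.30, 145.33, 145.43, 145.52, 145.71, 145.90, 146.53, 146.88, 147.26, 148.48, 148.84, 149.28, 149.68, 149.90
α = 0.10; lower rank = 40 × 0.050 = 2; upper rank = 40 × 0.950 = 38.
The 2nd smallest replicate is 135.56; the 38th is 149.28.

(135.56, 149.28)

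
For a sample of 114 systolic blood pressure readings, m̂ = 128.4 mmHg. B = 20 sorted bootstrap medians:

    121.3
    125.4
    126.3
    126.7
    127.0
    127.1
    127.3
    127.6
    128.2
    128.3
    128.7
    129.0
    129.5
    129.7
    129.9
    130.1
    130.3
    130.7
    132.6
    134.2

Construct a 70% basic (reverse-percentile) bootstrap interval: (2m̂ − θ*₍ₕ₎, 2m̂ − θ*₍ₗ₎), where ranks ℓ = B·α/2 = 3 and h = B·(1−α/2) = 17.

(126.5, 130.5)

Percentile endpoints at ranks 3 and 17: θ*₍3₎ = 126.3, θ*₍17₎ = 130.3.
Basic interval reflects these around m̂:
  lower = 2 × 128.4 − 130.3 = 126.5
  upper = 2 × 128.4 − 126.3 = 130.5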